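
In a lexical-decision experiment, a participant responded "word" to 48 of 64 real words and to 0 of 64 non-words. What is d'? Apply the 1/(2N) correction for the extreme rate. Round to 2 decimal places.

d' = 3.09

The false-alarm rate is 0/64 = 0, so apply the 1/(2N) correction: FA → 1/(2·64) = 0.00781.
z(H) = z(0.75000) = 0.674
z(FA) = z(0.00781) = -2.418
d' = 0.674 − (-2.418) = 3.092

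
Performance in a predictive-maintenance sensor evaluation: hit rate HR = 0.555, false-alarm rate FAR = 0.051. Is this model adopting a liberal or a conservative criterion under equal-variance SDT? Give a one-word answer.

z(H) = 0.138, z(FA) = -1.635
c = −½·(z(H) + z(FA)) = 0.7485
c > 0 → conservative criterion (biased toward responding “no”).

conservative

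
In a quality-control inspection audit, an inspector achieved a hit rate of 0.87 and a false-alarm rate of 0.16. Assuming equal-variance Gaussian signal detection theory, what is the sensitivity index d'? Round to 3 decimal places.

Φ⁻¹(H) = Φ⁻¹(0.87) = 1.1264
Φ⁻¹(FA) = Φ⁻¹(0.16) = -0.9945
d' = z(H) − z(FA) = 1.1264 − (-0.9945) = 2.1209

d' = 2.121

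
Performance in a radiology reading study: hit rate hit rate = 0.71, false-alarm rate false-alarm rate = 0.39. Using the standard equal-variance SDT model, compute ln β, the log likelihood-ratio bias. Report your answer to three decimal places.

z(H) = z(0.71) = 0.5534
z(FA) = z(0.39) = -0.2793
ln β = −½·[z(H)² − z(FA)²] = −0.5 × (0.3063 − 0.0780) = -0.11415

ln β = -0.114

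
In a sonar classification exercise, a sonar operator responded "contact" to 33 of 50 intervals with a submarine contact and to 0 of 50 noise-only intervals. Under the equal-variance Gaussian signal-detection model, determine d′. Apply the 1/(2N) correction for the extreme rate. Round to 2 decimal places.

The false-alarm rate is 0/50 = 0, so apply the 1/(2N) correction: FA → 1/(2·50) = 0.01000.
z(H) = z(0.66000) = 0.412
z(FA) = z(0.01000) = -2.326
d' = 0.412 − (-2.326) = 2.738

d′ = 2.74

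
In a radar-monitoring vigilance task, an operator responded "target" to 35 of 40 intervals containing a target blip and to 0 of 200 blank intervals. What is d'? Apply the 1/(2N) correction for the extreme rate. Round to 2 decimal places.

The false-alarm rate is 0/200 = 0, so apply the 1/(2N) correction: FA → 1/(2·200) = 0.00250.
z(H) = z(0.87500) = 1.150
z(FA) = z(0.00250) = -2.807
d' = 1.150 − (-2.807) = 3.957

d' = 3.96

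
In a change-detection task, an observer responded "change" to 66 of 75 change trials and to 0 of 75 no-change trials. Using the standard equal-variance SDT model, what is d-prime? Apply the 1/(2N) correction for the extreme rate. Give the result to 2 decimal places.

d-prime = 3.65

The false-alarm rate is 0/75 = 0, so apply the 1/(2N) correction: FA → 1/(2·75) = 0.00667.
z(H) = z(0.88000) = 1.175
z(FA) = z(0.00667) = -2.475
d' = 1.175 − (-2.475) = 3.650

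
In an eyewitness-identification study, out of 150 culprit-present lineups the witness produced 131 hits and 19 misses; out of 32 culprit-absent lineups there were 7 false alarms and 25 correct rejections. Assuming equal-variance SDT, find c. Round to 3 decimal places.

c = -0.183

H = 131/150 = 0.8733
FA = 7/32 = 0.2188
z(0.8733) = 1.1421, z(0.2188) = -0.7763
c = −½·[z(H) + z(FA)] = −0.5 × (1.1421 + (-0.7763)) = -0.1829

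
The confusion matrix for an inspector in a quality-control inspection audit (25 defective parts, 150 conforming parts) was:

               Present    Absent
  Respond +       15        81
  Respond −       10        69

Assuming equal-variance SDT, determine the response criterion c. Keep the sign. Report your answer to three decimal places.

H = 15/25 = 0.6000
FA = 81/150 = 0.5400
z(H) = 0.2533
z(FA) = 0.1004
c = −½·[z(H) + z(FA)] = −0.5 × (0.2533 + 0.1004) = -0.17685

c = -0.177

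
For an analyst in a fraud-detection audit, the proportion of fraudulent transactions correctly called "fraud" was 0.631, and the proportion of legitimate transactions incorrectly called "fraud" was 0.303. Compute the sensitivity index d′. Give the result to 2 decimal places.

z(0.631) = 0.3345, z(0.303) = -0.5158
d' = z(H) − z(FA) = 0.3345 − (-0.5158) = 0.8503

d′ = 0.85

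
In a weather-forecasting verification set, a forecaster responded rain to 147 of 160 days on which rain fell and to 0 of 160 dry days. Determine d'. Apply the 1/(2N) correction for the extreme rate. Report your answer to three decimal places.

The false-alarm rate is 0/160 = 0, so apply the 1/(2N) correction: FA → 1/(2·160) = 0.00313.
z(H) = z(0.91875) = 1.3967
z(FA) = z(0.00313) = -2.7338
d' = 1.3967 − (-2.7338) = 4.1305

d' = 4.131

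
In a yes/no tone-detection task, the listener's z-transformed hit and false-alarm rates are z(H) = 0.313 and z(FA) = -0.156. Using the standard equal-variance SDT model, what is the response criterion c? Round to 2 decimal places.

c = −½·[z(H) + z(FA)] = −½·(0.313 + (-0.156)) = -0.0785

c = -0.08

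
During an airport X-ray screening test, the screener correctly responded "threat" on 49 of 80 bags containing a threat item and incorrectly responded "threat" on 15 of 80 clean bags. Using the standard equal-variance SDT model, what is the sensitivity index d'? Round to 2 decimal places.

d' = 1.17

H = 49/80 = 0.6125
FA = 15/80 = 0.1875
Φ⁻¹(H) = 0.286
Φ⁻¹(FA) = -0.887
d' = z(H) − z(FA) = 0.286 − (-0.887) = 1.173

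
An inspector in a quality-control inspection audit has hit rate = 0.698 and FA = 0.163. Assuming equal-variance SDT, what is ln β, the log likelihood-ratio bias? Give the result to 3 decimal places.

z(H) = z(0.698) = 0.5187
z(FA) = z(0.163) = -0.9822
ln β = −½·[z(H)² − z(FA)²] = −0.5 × (0.2690 − 0.9647) = 0.34785

ln β = 0.348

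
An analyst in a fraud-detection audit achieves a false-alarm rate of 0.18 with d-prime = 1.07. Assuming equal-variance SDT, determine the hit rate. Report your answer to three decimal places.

hit rate = 0.561

z(false-alarm rate) = z(0.18) = -0.9154
z(H) = z(FA) + d' = -0.9154 + 1.07 = 0.1546
hit rate = Φ(0.1546) = 0.5614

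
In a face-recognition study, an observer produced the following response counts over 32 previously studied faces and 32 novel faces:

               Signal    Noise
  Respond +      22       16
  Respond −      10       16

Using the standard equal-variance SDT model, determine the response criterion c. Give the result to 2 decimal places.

H = 22/32 = 0.6875
FA = 16/32 = 0.5000
z(H) = 0.4888
z(FA) = 0.0000
c = −½·[z(H) + z(FA)] = −0.5 × (0.4888 + 0.0000) = -0.2444
c < 0: the observer has a liberal response bias.

c = -0.24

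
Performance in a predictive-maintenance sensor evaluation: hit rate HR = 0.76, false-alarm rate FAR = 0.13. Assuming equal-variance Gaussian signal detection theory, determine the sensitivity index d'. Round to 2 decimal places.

z(H) = 0.7063
z(FA) = -1.1264
d' = z(H) − z(FA) = 0.7063 − (-1.1264) = 1.8327

d' = 1.83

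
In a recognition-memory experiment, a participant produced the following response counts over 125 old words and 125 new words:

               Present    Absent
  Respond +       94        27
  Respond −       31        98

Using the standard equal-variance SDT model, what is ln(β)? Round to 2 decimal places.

ln β = 0.08

H = 94/125 = 0.7520
FA = 27/125 = 0.2160
Φ⁻¹(0.7520) = 0.681, Φ⁻¹(0.2160) = -0.786
ln β = −½·[z(H)² − z(FA)²] = −0.5 × (0.464 − 0.618) = 0.077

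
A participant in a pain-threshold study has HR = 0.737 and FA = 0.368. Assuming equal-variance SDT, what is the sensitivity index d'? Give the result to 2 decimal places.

z(H) = z(0.737) = 0.6341
z(FA) = z(0.368) = -0.3372
d' = z(H) − z(FA) = 0.6341 − (-0.3372) = 0.9713

d' = 0.97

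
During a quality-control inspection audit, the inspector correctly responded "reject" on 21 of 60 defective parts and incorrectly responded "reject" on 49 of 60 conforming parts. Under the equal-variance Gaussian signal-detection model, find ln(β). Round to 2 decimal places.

ln β = 0.33

H = 21/60 = 0.3500
FA = 49/60 = 0.8167
z(0.3500) = -0.385, z(0.8167) = 0.903
ln β = −½·[z(H)² − z(FA)²] = −0.5 × (0.148 − 0.815) = 0.3335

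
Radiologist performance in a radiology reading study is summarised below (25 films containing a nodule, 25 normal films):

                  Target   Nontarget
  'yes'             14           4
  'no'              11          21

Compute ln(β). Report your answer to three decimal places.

H = 14/25 = 0.5600
FA = 4/25 = 0.1600
z(H) = 0.1510
z(FA) = -0.9945
ln β = −½·[z(H)² − z(FA)²] = −0.5 × (0.0228 − 0.9890) = 0.4831

ln β = 0.483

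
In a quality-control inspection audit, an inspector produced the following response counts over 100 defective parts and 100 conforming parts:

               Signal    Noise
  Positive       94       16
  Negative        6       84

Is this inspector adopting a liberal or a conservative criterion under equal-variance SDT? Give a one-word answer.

z(H) = 1.555, z(FA) = -0.994
c = −½·(z(H) + z(FA)) = -0.2805
c < 0 → liberal criterion (biased toward responding “yes”).

liberal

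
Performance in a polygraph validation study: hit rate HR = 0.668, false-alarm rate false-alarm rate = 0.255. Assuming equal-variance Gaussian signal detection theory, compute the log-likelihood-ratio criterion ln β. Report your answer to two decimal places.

Φ⁻¹(0.668) = 0.434, Φ⁻¹(0.255) = -0.659
ln β = −½·[z(H)² − z(FA)²] = −0.5 × (0.188 − 0.434) = 0.123

ln β = 0.12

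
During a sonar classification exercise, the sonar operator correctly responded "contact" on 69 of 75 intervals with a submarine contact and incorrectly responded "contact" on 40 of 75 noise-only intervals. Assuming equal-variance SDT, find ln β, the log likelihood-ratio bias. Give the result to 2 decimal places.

ln β = -0.98

H = 69/75 = 0.9200
FA = 40/75 = 0.5333
z(H) = z(0.9200) = 1.405
z(FA) = z(0.5333) = 0.084
ln β = −½·[z(H)² − z(FA)²] = −0.5 × (1.974 − 0.007) = -0.9835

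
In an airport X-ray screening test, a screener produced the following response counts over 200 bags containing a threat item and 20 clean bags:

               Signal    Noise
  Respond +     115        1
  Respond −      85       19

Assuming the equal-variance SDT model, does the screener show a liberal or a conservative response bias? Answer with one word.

z(H) = 0.189, z(FA) = -1.645
c = −½·(z(H) + z(FA)) = 0.728
c > 0 → conservative criterion (biased toward responding “no”).

conservative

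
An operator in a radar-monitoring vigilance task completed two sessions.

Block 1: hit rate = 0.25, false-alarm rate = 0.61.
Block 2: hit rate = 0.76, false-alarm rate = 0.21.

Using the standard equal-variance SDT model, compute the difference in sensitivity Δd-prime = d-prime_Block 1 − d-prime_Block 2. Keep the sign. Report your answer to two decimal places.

Block 1: z(0.25) = -0.674, z(0.61) = 0.279, d' = -0.953
Block 2: z(0.76) = 0.706, z(0.21) = -0.806, d' = 1.512
Δd' = d'_Block 1 − d'_Block 2 = -0.953 − 1.512 = -2.465
Block 2 has the higher sensitivity.

Δd-prime = -2.47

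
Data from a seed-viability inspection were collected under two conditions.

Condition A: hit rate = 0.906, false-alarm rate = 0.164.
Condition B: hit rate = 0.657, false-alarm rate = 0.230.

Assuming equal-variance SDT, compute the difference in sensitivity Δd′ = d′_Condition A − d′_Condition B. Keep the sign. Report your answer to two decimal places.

Condition A: z(0.906) = 1.317, z(0.164) = -0.978, d' = 2.295
Condition B: z(0.657) = 0.404, z(0.230) = -0.739, d' = 1.143
Δd' = d'_Condition A − d'_Condition B = 2.295 − 1.143 = 1.152
Condition A has the higher sensitivity.

Δd′ = 1.15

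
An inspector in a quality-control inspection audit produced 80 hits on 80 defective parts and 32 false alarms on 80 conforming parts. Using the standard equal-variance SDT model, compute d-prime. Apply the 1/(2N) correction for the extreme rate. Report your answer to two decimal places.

The hit rate is 80/80 = 1, so apply the 1/(2N) correction: H → 1 − 1/(2·80) = 0.99375.
z(H) = z(0.99375) = 2.498
z(FA) = z(0.40000) = -0.253
d' = 2.498 − (-0.253) = 2.751

d-prime = 2.75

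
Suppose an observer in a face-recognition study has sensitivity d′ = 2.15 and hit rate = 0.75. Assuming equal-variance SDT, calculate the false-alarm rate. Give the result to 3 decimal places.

z(hit rate) = z(0.75) = 0.6745
z(FA) = z(H) − d' = 0.6745 − 2.15 = -1.4755
false-alarm rate = Φ(-1.4755) = 0.0700

false-alarm rate = 0.070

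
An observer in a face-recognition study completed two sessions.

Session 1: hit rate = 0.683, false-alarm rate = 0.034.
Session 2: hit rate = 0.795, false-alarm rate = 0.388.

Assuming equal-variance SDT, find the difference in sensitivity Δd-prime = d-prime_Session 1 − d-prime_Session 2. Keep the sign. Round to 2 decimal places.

Δd-prime = 1.19

Session 1: z(0.683) = 0.476, z(0.034) = -1.825, d' = 2.301
Session 2: z(0.795) = 0.824, z(0.388) = -0.285, d' = 1.109
Δd' = d'_Session 1 − d'_Session 2 = 2.301 − 1.109 = 1.192
Session 1 has the higher sensitivity.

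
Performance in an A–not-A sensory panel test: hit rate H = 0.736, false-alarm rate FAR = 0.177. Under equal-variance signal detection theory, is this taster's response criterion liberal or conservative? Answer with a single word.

z(H) = 0.631, z(FA) = -0.927
c = −½·(z(H) + z(FA)) = 0.148
c > 0 → conservative criterion (biased toward responding “no”).

conservative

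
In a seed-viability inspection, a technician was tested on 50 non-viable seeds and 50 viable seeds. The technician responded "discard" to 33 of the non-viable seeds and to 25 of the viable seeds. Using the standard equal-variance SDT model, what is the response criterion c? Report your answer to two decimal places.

H = 33/50 = 0.6600
FA = 25/50 = 0.5000
Φ⁻¹(0.6600) = 0.412, Φ⁻¹(0.5000) = 0.000
c = −½·[z(H) + z(FA)] = −0.5 × (0.412 + 0.000) = -0.206
c < 0: the technician has a liberal response bias.

c = -0.21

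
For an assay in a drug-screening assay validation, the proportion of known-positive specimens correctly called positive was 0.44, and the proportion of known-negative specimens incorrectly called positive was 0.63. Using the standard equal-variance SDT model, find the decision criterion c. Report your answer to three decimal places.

c = -0.090

z(H) = -0.1510
z(FA) = 0.3319
c = −½·[z(H) + z(FA)] = −0.5 × (-0.1510 + 0.3319) = -0.09045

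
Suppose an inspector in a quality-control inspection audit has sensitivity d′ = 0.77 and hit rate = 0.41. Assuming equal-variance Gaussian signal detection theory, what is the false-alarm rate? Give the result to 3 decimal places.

z(hit rate) = z(0.41) = -0.2275
z(FA) = z(H) − d' = -0.2275 − 0.77 = -0.9975
false-alarm rate = Φ(-0.9975) = 0.1593

false-alarm rate = 0.159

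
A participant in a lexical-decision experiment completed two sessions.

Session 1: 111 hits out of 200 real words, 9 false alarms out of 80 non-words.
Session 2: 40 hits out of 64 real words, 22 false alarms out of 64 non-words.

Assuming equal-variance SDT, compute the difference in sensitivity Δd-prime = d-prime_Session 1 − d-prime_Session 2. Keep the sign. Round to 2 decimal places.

Session 1: z(0.5550) = 0.138, z(0.1125) = -1.213, d' = 1.351
Session 2: z(0.6250) = 0.319, z(0.3438) = -0.402, d' = 0.721
Δd' = d'_Session 1 − d'_Session 2 = 1.351 − 0.721 = 0.630
Session 1 has the higher sensitivity.

Δd-prime = 0.63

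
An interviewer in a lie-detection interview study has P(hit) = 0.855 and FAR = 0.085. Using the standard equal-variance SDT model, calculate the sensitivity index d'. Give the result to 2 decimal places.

z(H) = 1.0581
z(FA) = -1.3722
d' = z(H) − z(FA) = 1.0581 − (-1.3722) = 2.4303

d' = 2.43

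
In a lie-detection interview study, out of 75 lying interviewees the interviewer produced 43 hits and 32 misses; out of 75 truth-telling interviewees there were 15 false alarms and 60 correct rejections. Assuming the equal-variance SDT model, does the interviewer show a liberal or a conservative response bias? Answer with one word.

z(H) = 0.185, z(FA) = -0.842
c = −½·(z(H) + z(FA)) = 0.3285
c > 0 → conservative criterion (biased toward responding “no”).

conservative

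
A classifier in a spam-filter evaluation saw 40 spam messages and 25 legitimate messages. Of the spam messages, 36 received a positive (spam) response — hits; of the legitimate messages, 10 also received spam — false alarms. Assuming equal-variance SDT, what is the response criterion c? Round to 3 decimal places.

H = 36/40 = 0.9000
FA = 10/25 = 0.4000
z(H) = 1.2816
z(FA) = -0.2533
c = −½·[z(H) + z(FA)] = −0.5 × (1.2816 + (-0.2533)) = -0.51415

c = -0.514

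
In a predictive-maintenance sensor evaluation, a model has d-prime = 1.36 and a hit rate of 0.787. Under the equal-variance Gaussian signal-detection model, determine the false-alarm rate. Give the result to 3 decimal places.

false-alarm rate = 0.286

z(hit rate) = z(0.787) = 0.7961
z(FA) = z(H) − d' = 0.7961 − 1.36 = -0.5639
false-alarm rate = Φ(-0.5639) = 0.2864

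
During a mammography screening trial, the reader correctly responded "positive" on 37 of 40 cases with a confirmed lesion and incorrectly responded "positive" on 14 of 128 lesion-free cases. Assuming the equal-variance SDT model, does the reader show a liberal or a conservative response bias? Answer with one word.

liberal

z(H) = 1.440, z(FA) = -1.230
c = −½·(z(H) + z(FA)) = -0.105
c < 0 → liberal criterion (biased toward responding “yes”).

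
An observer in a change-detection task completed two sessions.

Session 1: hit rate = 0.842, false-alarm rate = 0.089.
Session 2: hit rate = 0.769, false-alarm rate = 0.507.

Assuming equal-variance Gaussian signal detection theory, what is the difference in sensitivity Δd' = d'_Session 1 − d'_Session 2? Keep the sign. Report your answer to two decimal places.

Session 1: z(0.842) = 1.003, z(0.089) = -1.347, d' = 2.350
Session 2: z(0.769) = 0.736, z(0.507) = 0.018, d' = 0.718
Δd' = d'_Session 1 − d'_Session 2 = 2.350 − 0.718 = 1.632
Session 1 has the higher sensitivity.

Δd' = 1.63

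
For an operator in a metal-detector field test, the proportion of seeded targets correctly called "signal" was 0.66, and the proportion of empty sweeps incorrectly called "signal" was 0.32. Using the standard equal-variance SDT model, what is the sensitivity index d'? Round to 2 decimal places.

d' = 0.88

Φ⁻¹(H) = Φ⁻¹(0.66) = 0.4125
Φ⁻¹(FA) = Φ⁻¹(0.32) = -0.4677
d' = z(H) − z(FA) = 0.4125 − (-0.4677) = 0.8802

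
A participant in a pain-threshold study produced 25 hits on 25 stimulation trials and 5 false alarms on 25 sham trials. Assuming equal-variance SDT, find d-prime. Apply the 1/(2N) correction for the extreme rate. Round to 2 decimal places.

d-prime = 2.90

The hit rate is 25/25 = 1, so apply the 1/(2N) correction: H → 1 − 1/(2·25) = 0.98000.
z(H) = z(0.98000) = 2.054
z(FA) = z(0.20000) = -0.842
d' = 2.054 − (-0.842) = 2.896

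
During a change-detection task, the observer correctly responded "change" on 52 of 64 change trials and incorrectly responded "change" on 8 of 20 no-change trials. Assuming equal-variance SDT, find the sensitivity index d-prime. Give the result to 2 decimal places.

H = 52/64 = 0.8125
FA = 8/20 = 0.4000
z(H) = 0.887
z(FA) = -0.253
d' = z(H) − z(FA) = 0.887 − (-0.253) = 1.140

d-prime = 1.14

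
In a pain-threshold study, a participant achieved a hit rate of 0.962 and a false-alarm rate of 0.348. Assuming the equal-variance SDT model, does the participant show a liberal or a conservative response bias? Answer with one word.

z(H) = 1.774, z(FA) = -0.391
c = −½·(z(H) + z(FA)) = -0.6915
c < 0 → liberal criterion (biased toward responding “yes”).

liberal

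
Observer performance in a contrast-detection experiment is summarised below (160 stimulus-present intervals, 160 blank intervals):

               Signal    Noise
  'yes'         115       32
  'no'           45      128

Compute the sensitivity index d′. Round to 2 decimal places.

H = 115/160 = 0.7188
FA = 32/160 = 0.2000
z(H) = z(0.7188) = 0.5793
z(FA) = z(0.2000) = -0.8416
d' = z(H) − z(FA) = 0.5793 − (-0.8416) = 1.4209

d′ = 1.42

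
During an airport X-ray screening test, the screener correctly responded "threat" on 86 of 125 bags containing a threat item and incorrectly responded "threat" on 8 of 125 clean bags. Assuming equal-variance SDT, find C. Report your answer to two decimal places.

C = 0.52

H = 86/125 = 0.6880
FA = 8/125 = 0.0640
z(H) = z(0.6880) = 0.4902
z(FA) = z(0.0640) = -1.5220
c = −½·[z(H) + z(FA)] = −0.5 × (0.4902 + (-1.5220)) = 0.5159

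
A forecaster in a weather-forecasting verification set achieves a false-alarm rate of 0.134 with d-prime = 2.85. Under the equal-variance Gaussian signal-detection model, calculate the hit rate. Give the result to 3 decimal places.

hit rate = 0.959

z(false-alarm rate) = z(0.134) = -1.1077
z(H) = z(FA) + d' = -1.1077 + 2.85 = 1.7423
hit rate = Φ(1.7423) = 0.9593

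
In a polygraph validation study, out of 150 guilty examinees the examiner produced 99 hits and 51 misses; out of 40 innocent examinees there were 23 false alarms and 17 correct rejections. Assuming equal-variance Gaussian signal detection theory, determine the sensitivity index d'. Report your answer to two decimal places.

H = 99/150 = 0.6600
FA = 23/40 = 0.5750
Φ⁻¹(H) = Φ⁻¹(0.6600) = 0.412
Φ⁻¹(FA) = Φ⁻¹(0.5750) = 0.189
d' = z(H) − z(FA) = 0.412 − 0.189 = 0.223

d' = 0.22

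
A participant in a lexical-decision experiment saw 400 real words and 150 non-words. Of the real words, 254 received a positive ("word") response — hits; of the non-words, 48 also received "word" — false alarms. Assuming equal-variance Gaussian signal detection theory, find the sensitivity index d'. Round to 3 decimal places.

H = 254/400 = 0.6350
FA = 48/150 = 0.3200
Φ⁻¹(H) = 0.3451
Φ⁻¹(FA) = -0.4677
d' = z(H) − z(FA) = 0.3451 − (-0.4677) = 0.8128

d' = 0.813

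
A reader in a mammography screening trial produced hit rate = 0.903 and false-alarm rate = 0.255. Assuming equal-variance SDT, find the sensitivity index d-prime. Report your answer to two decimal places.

Φ⁻¹(0.903) = 1.299, Φ⁻¹(0.255) = -0.659
d' = z(H) − z(FA) = 1.299 − (-0.659) = 1.958

d-prime = 1.96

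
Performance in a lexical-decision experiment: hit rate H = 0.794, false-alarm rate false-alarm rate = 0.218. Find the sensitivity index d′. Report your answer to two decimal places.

d′ = 1.60

z(H) = z(0.794) = 0.820
z(FA) = z(0.218) = -0.779
d' = z(H) − z(FA) = 0.820 − (-0.779) = 1.599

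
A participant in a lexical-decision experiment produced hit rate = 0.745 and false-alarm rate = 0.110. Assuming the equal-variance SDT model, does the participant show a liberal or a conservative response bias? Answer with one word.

z(H) = 0.659, z(FA) = -1.227
c = −½·(z(H) + z(FA)) = 0.284
c > 0 → conservative criterion (biased toward responding “no”).

conservative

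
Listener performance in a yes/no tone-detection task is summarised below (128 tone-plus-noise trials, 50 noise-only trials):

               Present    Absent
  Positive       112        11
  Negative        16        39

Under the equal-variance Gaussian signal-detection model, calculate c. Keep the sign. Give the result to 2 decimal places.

H = 112/128 = 0.8750
FA = 11/50 = 0.2200
Φ⁻¹(0.8750) = 1.150, Φ⁻¹(0.2200) = -0.772
c = −½·[z(H) + z(FA)] = −0.5 × (1.150 + (-0.772)) = -0.189
c < 0: the listener has a liberal response bias.

c = -0.19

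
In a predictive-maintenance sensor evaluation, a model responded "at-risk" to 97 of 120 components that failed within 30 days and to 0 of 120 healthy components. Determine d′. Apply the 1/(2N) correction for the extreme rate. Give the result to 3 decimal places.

The false-alarm rate is 0/120 = 0, so apply the 1/(2N) correction: FA → 1/(2·120) = 0.00417.
z(H) = z(0.80833) = 0.8718
z(FA) = z(0.00417) = -2.6380
d' = 0.8718 − (-2.6380) = 3.5098

d′ = 3.510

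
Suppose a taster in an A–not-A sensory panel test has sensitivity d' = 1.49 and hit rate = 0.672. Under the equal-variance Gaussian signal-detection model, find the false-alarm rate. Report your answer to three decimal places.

false-alarm rate = 0.148

z(hit rate) = z(0.672) = 0.4454
z(FA) = z(H) − d' = 0.4454 − 1.49 = -1.0446
false-alarm rate = Φ(-1.0446) = 0.1481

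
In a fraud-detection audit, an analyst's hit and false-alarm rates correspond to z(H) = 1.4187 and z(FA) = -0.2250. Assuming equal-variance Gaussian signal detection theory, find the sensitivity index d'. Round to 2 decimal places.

d' = 1.64

d' = z(H) − z(FA) = 1.4187 − (-0.2250) = 1.6437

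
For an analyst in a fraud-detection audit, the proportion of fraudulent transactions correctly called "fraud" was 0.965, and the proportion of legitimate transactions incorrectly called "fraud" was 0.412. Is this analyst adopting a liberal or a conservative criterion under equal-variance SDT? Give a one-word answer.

z(H) = 1.812, z(FA) = -0.222
c = −½·(z(H) + z(FA)) = -0.795
c < 0 → liberal criterion (biased toward responding “yes”).

liberal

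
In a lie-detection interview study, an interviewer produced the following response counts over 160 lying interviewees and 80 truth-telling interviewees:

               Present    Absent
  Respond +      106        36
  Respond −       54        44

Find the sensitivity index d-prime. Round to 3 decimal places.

d-prime = 0.545

H = 106/160 = 0.6625
FA = 36/80 = 0.4500
Φ⁻¹(0.6625) = 0.4193, Φ⁻¹(0.4500) = -0.1257
d' = z(H) − z(FA) = 0.4193 − (-0.1257) = 0.5450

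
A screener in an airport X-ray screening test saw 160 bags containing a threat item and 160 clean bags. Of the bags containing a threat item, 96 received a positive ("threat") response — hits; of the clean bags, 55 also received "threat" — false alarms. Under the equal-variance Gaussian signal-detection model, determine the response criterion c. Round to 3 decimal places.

c = 0.074

H = 96/160 = 0.6000
FA = 55/160 = 0.3438
Φ⁻¹(H) = 0.2533
Φ⁻¹(FA) = -0.4021
c = −½·[z(H) + z(FA)] = −0.5 × (0.2533 + (-0.4021)) = 0.0744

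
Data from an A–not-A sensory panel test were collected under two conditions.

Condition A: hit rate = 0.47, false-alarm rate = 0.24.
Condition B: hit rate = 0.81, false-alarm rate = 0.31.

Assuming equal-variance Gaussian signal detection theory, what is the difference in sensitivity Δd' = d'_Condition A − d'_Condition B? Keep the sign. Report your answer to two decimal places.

Condition A: z(0.47) = -0.075, z(0.24) = -0.706, d' = 0.631
Condition B: z(0.81) = 0.878, z(0.31) = -0.496, d' = 1.374
Δd' = d'_Condition A − d'_Condition B = 0.631 − 1.374 = -0.743
Condition B has the higher sensitivity.

Δd' = -0.74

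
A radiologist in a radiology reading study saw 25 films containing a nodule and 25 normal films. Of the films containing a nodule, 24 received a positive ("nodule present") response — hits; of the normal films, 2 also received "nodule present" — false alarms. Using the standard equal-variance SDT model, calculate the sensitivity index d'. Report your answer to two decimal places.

H = 24/25 = 0.9600
FA = 2/25 = 0.0800
z(H) = 1.751
z(FA) = -1.405
d' = z(H) − z(FA) = 1.751 − (-1.405) = 3.156

d' = 3.16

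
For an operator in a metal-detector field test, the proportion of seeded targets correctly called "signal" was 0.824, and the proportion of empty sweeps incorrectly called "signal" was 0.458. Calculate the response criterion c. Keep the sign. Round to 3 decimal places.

Φ⁻¹(0.824) = 0.9307, Φ⁻¹(0.458) = -0.1055
c = −½·[z(H) + z(FA)] = −0.5 × (0.9307 + (-0.1055)) = -0.4126

c = -0.413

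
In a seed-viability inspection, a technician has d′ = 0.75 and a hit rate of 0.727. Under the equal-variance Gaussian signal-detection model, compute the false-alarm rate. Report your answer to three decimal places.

false-alarm rate = 0.442

z(hit rate) = z(0.727) = 0.6038
z(FA) = z(H) − d' = 0.6038 − 0.75 = -0.1462
false-alarm rate = Φ(-0.1462) = 0.4419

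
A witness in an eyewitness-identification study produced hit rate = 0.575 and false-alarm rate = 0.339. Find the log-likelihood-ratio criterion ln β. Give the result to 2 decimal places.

z(H) = z(0.575) = 0.189
z(FA) = z(0.339) = -0.415
ln β = −½·[z(H)² − z(FA)²] = −0.5 × (0.036 − 0.172) = 0.068

ln β = 0.07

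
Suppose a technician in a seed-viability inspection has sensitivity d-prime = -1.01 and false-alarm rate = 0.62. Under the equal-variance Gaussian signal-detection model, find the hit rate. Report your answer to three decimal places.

z(false-alarm rate) = z(0.62) = 0.3055
z(H) = z(FA) + d' = 0.3055 + (-1.01) = -0.7045
hit rate = Φ(-0.7045) = 0.2406

hit rate = 0.241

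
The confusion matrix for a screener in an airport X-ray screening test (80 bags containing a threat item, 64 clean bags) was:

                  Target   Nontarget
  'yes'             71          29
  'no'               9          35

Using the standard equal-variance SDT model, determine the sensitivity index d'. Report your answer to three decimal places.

H = 71/80 = 0.8875
FA = 29/64 = 0.4531
z(0.8875) = 1.2133, z(0.4531) = -0.1178
d' = z(H) − z(FA) = 1.2133 − (-0.1178) = 1.3311

d' = 1.331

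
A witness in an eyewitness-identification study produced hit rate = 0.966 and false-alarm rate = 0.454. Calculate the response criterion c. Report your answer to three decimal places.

c = -0.855

z(H) = z(0.966) = 1.8250
z(FA) = z(0.454) = -0.1156
c = −½·[z(H) + z(FA)] = −0.5 × (1.8250 + (-0.1156)) = -0.8547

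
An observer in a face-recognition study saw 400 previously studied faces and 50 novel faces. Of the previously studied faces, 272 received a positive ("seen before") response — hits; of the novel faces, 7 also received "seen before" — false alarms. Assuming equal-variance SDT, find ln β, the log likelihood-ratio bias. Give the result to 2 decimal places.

H = 272/400 = 0.6800
FA = 7/50 = 0.1400
z(H) = 0.468
z(FA) = -1.080
ln β = −½·[z(H)² − z(FA)²] = −0.5 × (0.219 − 1.166) = 0.4735

ln β = 0.47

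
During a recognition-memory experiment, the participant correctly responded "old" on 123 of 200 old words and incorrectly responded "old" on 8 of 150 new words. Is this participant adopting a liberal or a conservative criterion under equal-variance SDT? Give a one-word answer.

conservative

z(H) = 0.292, z(FA) = -1.613
c = −½·(z(H) + z(FA)) = 0.6605
c > 0 → conservative criterion (biased toward responding “no”).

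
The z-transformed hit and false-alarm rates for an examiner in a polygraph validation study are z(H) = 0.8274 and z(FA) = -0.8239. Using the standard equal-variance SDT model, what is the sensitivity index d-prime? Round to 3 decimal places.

d' = z(H) − z(FA) = 0.8274 − (-0.8239) = 1.6513

d-prime = 1.651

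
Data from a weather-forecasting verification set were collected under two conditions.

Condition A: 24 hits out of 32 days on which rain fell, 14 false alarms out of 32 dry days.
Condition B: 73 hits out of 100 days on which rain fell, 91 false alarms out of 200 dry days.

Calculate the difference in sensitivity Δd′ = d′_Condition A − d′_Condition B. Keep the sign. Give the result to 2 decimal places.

Condition A: z(0.7500) = 0.674, z(0.4375) = -0.157, d' = 0.831
Condition B: z(0.7300) = 0.613, z(0.4550) = -0.113, d' = 0.726
Δd' = d'_Condition A − d'_Condition B = 0.831 − 0.726 = 0.105
Condition A has the higher sensitivity.

Δd′ = 0.11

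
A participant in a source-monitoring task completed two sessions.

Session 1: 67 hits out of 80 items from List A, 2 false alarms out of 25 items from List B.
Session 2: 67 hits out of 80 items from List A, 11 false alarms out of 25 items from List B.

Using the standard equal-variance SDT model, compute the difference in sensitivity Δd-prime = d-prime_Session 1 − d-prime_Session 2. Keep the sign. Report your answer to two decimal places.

Session 1: z(0.8375) = 0.984, z(0.0800) = -1.405, d' = 2.389
Session 2: z(0.8375) = 0.984, z(0.4400) = -0.151, d' = 1.135
Δd' = d'_Session 1 − d'_Session 2 = 2.389 − 1.135 = 1.254
Session 1 has the higher sensitivity.

Δd-prime = 1.25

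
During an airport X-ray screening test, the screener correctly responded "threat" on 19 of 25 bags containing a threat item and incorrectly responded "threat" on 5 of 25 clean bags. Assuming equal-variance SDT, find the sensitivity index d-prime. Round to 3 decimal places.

d-prime = 1.548

H = 19/25 = 0.7600
FA = 5/25 = 0.2000
z(0.7600) = 0.7063, z(0.2000) = -0.8416
d' = z(H) − z(FA) = 0.7063 − (-0.8416) = 1.5479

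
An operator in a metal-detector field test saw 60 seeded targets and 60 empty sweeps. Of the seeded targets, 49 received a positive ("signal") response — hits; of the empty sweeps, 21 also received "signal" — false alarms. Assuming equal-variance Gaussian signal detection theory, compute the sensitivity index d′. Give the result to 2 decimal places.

d′ = 1.29

H = 49/60 = 0.8167
FA = 21/60 = 0.3500
Φ⁻¹(H) = 0.903
Φ⁻¹(FA) = -0.385
d' = z(H) − z(FA) = 0.903 − (-0.385) = 1.288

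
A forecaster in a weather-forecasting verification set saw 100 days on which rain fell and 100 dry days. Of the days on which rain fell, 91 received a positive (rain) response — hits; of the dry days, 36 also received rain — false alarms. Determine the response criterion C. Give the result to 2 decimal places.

H = 91/100 = 0.9100
FA = 36/100 = 0.3600
z(0.9100) = 1.341, z(0.3600) = -0.358
c = −½·[z(H) + z(FA)] = −0.5 × (1.341 + (-0.358)) = -0.4915

C = -0.49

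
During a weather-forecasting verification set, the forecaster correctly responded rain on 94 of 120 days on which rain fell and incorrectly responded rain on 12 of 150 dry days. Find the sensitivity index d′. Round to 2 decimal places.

d′ = 2.19

H = 94/120 = 0.7833
FA = 12/150 = 0.0800
Φ⁻¹(0.7833) = 0.7834, Φ⁻¹(0.0800) = -1.4051
d' = z(H) − z(FA) = 0.7834 − (-1.4051) = 2.1885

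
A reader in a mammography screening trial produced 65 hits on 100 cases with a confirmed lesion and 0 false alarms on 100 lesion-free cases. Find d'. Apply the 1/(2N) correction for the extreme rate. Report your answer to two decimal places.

The false-alarm rate is 0/100 = 0, so apply the 1/(2N) correction: FA → 1/(2·100) = 0.00500.
z(H) = z(0.65000) = 0.385
z(FA) = z(0.00500) = -2.576
d' = 0.385 − (-2.576) = 2.961

d' = 2.96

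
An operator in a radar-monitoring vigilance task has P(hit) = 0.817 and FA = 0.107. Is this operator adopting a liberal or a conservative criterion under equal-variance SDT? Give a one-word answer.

conservative

z(H) = 0.904, z(FA) = -1.243
c = −½·(z(H) + z(FA)) = 0.1695
c > 0 → conservative criterion (biased toward responding “no”).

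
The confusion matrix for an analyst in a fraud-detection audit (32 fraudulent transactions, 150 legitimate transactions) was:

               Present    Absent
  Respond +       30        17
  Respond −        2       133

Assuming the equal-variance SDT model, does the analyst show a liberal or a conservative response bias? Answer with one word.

liberal

z(H) = 1.534, z(FA) = -1.209
c = −½·(z(H) + z(FA)) = -0.1625
c < 0 → liberal criterion (biased toward responding “yes”).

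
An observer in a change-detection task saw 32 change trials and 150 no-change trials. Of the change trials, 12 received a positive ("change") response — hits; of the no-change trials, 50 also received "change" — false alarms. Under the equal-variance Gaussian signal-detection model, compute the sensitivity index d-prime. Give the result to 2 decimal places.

H = 12/32 = 0.3750
FA = 50/150 = 0.3333
z(H) = z(0.3750) = -0.3186
z(FA) = z(0.3333) = -0.4308
d' = z(H) − z(FA) = -0.3186 − (-0.4308) = 0.1122

d-prime = 0.11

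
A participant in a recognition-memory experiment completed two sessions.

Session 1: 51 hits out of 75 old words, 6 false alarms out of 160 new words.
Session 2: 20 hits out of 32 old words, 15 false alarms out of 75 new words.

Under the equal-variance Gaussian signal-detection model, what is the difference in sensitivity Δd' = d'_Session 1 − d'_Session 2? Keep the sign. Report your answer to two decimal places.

Session 1: z(0.6800) = 0.468, z(0.0375) = -1.780, d' = 2.248
Session 2: z(0.6250) = 0.319, z(0.2000) = -0.842, d' = 1.161
Δd' = d'_Session 1 − d'_Session 2 = 2.248 − 1.161 = 1.087
Session 1 has the higher sensitivity.

Δd' = 1.09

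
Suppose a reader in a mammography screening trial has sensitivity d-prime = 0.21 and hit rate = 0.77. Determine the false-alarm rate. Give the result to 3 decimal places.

z(hit rate) = z(0.77) = 0.7388
z(FA) = z(H) − d' = 0.7388 − 0.21 = 0.5288
false-alarm rate = Φ(0.5288) = 0.7015

false-alarm rate = 0.702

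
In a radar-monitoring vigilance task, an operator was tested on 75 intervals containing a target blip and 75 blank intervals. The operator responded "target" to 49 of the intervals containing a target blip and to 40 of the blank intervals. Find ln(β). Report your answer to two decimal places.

H = 49/75 = 0.6533
FA = 40/75 = 0.5333
z(H) = 0.394
z(FA) = 0.084
ln β = −½·[z(H)² − z(FA)²] = −0.5 × (0.155 − 0.007) = -0.074

ln β = -0.07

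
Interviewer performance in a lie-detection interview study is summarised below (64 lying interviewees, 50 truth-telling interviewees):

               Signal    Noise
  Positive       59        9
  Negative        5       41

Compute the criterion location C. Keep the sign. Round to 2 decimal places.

H = 59/64 = 0.9219
FA = 9/50 = 0.1800
z(H) = z(0.9219) = 1.4180
z(FA) = z(0.1800) = -0.9154
c = −½·[z(H) + z(FA)] = −0.5 × (1.4180 + (-0.9154)) = -0.2513

C = -0.25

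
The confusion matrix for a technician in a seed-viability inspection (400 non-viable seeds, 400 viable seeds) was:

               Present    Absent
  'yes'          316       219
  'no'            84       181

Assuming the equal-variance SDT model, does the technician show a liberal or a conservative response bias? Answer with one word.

z(H) = 0.806, z(FA) = 0.119
c = −½·(z(H) + z(FA)) = -0.4625
c < 0 → liberal criterion (biased toward responding “yes”).

liberal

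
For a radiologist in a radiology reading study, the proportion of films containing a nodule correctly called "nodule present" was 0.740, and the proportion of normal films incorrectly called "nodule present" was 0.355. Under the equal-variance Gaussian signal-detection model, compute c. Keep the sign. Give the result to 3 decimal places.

c = -0.136

z(H) = 0.6433
z(FA) = -0.3719
c = −½·[z(H) + z(FA)] = −0.5 × (0.6433 + (-0.3719)) = -0.1357
c < 0: the radiologist has a liberal response bias.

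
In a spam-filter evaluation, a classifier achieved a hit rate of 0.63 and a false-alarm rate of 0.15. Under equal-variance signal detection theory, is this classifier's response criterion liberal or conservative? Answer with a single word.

conservative

z(H) = 0.332, z(FA) = -1.036
c = −½·(z(H) + z(FA)) = 0.352
c > 0 → conservative criterion (biased toward responding “no”).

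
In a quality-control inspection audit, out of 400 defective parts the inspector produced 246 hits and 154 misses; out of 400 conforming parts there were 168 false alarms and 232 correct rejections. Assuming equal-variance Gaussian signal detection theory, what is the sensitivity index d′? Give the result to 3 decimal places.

H = 246/400 = 0.6150
FA = 168/400 = 0.4200
z(H) = z(0.6150) = 0.2924
z(FA) = z(0.4200) = -0.2019
d' = z(H) − z(FA) = 0.2924 − (-0.2019) = 0.4943

d′ = 0.494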